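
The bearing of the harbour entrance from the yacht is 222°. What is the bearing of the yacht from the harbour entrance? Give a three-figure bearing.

Back-bearing = 222° − 180° = 042°.

042°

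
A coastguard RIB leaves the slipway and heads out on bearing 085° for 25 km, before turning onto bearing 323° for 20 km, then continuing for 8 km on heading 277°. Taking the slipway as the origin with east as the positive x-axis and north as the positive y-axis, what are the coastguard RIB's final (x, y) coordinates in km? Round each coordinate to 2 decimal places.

(4.93, 19.13)

Leg 1 (085°, 25 km): east 25 sin 85° = 24.90, north 25 cos 85° = 2.18
Leg 2 (323°, 20 km): east 20 sin 323° = -12.04, north 20 cos 323° = 15.97
Leg 3 (277°, 8 km): east 8 sin 277° = -7.94, north 8 cos 277° = 0.97
Summing: 4.93 km east, 19.13 km north → (4.93, 19.13).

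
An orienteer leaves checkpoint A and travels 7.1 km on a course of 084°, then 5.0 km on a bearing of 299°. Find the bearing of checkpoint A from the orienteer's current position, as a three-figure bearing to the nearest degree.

220°

Leg 1 (084°, 7.1 km): east 7.1 sin 84° = 7.06, north 7.1 cos 84° = 0.74
Leg 2 (299°, 5.0 km): east 5.0 sin 299° = -4.37, north 5.0 cos 299° = 2.42
Net displacement: 2.69 east, 3.17 north. Direction back to start is (-2.69, -3.17): bearing = atan2(-2.69, -3.17) mod 360° = 220.33° ≈ 220°.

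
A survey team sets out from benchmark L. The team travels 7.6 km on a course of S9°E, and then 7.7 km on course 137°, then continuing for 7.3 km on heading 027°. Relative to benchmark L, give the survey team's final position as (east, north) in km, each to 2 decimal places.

(9.75, -6.63)

Leg 1 (S9°E, 7.6 km): east 7.6 sin 171° = 1.19, north 7.6 cos 171° = -7.51
Leg 2 (137°, 7.7 km): east 7.7 sin 137° = 5.25, north 7.7 cos 137° = -5.63
Leg 3 (027°, 7.3 km): east 7.3 sin 27° = 3.31, north 7.3 cos 27° = 6.50
Summing: 9.75 km east, -6.63 km north → (9.75, -6.63).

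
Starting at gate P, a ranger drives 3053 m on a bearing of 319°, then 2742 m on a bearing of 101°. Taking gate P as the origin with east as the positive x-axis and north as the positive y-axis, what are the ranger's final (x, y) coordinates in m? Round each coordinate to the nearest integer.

Leg 1 (319°, 3053 m): east 3053 sin 319° = -2002.95, north 3053 cos 319° = 2304.13
Leg 2 (101°, 2742 m): east 2742 sin 101° = 2691.62, north 2742 cos 101° = -523.20
Summing: 688.67 m east, 1780.93 m north → (689, 1781).

(689, 1781)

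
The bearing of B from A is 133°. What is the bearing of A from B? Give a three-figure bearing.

Back-bearing = 133° + 180° = 313°.

313°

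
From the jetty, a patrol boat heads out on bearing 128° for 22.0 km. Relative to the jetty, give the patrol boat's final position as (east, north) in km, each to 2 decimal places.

Leg 1 (128°, 22.0 km): east 22.0 sin 128° = 17.34, north 22.0 cos 128° = -13.54
Summing: 17.34 km east, -13.54 km north → (17.34, -13.54).

(17.34, -13.54)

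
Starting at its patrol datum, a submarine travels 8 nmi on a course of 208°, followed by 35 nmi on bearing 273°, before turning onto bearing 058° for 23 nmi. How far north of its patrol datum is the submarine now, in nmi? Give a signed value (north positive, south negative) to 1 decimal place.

Leg 1 (208°, 8 nmi): east 8 sin 208° = -3.76, north 8 cos 208° = -7.06
Leg 2 (273°, 35 nmi): east 35 sin 273° = -34.95, north 35 cos 273° = 1.83
Leg 3 (058°, 23 nmi): east 23 sin 58° = 19.51, north 23 cos 58° = 12.19
Net north component: 6.96 nmi.

7.0 nmi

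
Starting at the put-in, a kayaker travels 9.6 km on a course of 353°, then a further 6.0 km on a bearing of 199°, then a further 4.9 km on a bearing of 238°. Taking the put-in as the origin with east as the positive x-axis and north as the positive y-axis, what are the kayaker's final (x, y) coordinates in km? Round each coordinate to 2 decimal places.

Leg 1 (353°, 9.6 km): east 9.6 sin 353° = -1.17, north 9.6 cos 353° = 9.53
Leg 2 (199°, 6.0 km): east 6.0 sin 199° = -1.95, north 6.0 cos 199° = -5.67
Leg 3 (238°, 4.9 km): east 4.9 sin 238° = -4.16, north 4.9 cos 238° = -2.60
Summing: -7.28 km east, 1.26 km north → (-7.28, 1.26).

(-7.28, 1.26)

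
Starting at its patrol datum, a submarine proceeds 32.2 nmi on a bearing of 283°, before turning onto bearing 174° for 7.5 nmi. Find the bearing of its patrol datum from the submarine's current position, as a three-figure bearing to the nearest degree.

Leg 1 (283°, 32.2 nmi): east 32.2 sin 283° = -31.37, north 32.2 cos 283° = 7.24
Leg 2 (174°, 7.5 nmi): east 7.5 sin 174° = 0.78, north 7.5 cos 174° = -7.46
Net displacement: -30.59 east, -0.22 north. Direction back to start is (30.59, 0.22): bearing = atan2(30.59, 0.22) mod 360° = 89.60° ≈ 090°.

090°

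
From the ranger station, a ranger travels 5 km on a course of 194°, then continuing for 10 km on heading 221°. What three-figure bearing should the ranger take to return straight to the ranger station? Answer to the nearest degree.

Leg 1 (194°, 5 km): east 5 sin 194° = -1.21, north 5 cos 194° = -4.85
Leg 2 (221°, 10 km): east 10 sin 221° = -6.56, north 10 cos 221° = -7.55
Net displacement: -7.77 east, -12.40 north. Direction back to start is (7.77, 12.40): bearing = atan2(7.77, 12.40) mod 360° = 32.08° ≈ 032°.

032°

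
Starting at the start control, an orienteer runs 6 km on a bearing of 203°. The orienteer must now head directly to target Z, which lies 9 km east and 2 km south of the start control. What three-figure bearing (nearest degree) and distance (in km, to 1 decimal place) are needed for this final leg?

073°, 11.9 km

Leg 1 (203°, 6 km): east 6 sin 203° = -2.34, north 6 cos 203° = -5.52
Current position: (-2.34, -5.52). Target: (9, -2). Remaining: Δeast = 11.34, Δnorth = 3.52.
Bearing = atan2(11.34, 3.52) mod 360° = 72.75°; distance = √((11.34)² + (3.52)²) = 11.879 km.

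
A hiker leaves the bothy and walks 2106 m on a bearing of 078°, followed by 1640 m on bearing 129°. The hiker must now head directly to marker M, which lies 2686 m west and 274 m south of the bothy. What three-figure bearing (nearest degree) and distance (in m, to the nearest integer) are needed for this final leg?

273°, 6029 m

Leg 1 (078°, 2106 m): east 2106 sin 78° = 2059.98, north 2106 cos 78° = 437.86
Leg 2 (129°, 1640 m): east 1640 sin 129° = 1274.52, north 1640 cos 129° = -1032.09
Current position: (3334.50, -594.22). Target: (-2686, -274). Remaining: Δeast = -6020.50, Δnorth = 320.22.
Bearing = atan2(-6020.50, 320.22) mod 360° = 273.04°; distance = √((-6020.50)² + (320.22)²) = 6029.008 m.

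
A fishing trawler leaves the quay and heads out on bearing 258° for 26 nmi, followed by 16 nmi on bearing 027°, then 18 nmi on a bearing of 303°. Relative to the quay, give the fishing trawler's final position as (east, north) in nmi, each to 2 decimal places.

(-33.26, 18.65)

Leg 1 (258°, 26 nmi): east 26 sin 258° = -25.43, north 26 cos 258° = -5.41
Leg 2 (027°, 16 nmi): east 16 sin 27° = 7.26, north 16 cos 27° = 14.26
Leg 3 (303°, 18 nmi): east 18 sin 303° = -15.10, north 18 cos 303° = 9.80
Summing: -33.26 nmi east, 18.65 nmi north → (-33.26, 18.65).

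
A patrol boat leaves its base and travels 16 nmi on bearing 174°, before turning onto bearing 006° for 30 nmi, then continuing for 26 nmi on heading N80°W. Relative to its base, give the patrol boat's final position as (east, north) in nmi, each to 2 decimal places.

(-20.80, 18.44)

Leg 1 (174°, 16 nmi): east 16 sin 174° = 1.67, north 16 cos 174° = -15.91
Leg 2 (006°, 30 nmi): east 30 sin 6° = 3.14, north 30 cos 6° = 29.84
Leg 3 (N80°W, 26 nmi): east 26 sin 280° = -25.61, north 26 cos 280° = 4.51
Summing: -20.80 nmi east, 18.44 nmi north → (-20.80, 18.44).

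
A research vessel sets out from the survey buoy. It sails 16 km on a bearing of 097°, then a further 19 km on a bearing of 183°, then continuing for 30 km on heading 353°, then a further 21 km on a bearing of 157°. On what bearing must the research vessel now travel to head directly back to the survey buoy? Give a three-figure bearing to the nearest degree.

Leg 1 (097°, 16 km): east 16 sin 97° = 15.88, north 16 cos 97° = -1.95
Leg 2 (183°, 19 km): east 19 sin 183° = -0.99, north 19 cos 183° = -18.97
Leg 3 (353°, 30 km): east 30 sin 353° = -3.66, north 30 cos 353° = 29.78
Leg 4 (157°, 21 km): east 21 sin 157° = 8.21, north 21 cos 157° = -19.33
Net displacement: 19.44 east, -10.48 north. Direction back to start is (-19.44, 10.48): bearing = atan2(-19.44, 10.48) mod 360° = 298.33° ≈ 298°.

298°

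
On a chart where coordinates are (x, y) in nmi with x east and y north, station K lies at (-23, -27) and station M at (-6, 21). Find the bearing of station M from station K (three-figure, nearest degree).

Δeast = -6 − -23 = 17.00; Δnorth = 21 − -27 = 48.00.
Bearing = atan2(Δeast, Δnorth) mod 360° = 19.50° ≈ 020°.

020°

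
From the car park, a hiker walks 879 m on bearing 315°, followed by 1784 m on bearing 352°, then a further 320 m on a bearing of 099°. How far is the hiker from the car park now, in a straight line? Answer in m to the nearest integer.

Leg 1 (315°, 879 m): east 879 sin 315° = -621.55, north 879 cos 315° = 621.55
Leg 2 (352°, 1784 m): east 1784 sin 352° = -248.28, north 1784 cos 352° = 1766.64
Leg 3 (099°, 320 m): east 320 sin 99° = 316.06, north 320 cos 99° = -50.06
Net: -553.77 east, 2338.13 north. Distance = √((-553.77)² + (2338.13)²) = 2402.810 m.

2403 m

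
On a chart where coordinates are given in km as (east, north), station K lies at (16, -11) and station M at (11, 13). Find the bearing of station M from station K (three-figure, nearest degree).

Δeast = 11 − 16 = -5.00; Δnorth = 13 − -11 = 24.00.
Bearing = atan2(Δeast, Δnorth) mod 360° = 348.23° ≈ 348°.

348°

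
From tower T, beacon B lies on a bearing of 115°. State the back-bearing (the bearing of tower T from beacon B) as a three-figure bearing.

295°

Back-bearing = 115° + 180° = 295°.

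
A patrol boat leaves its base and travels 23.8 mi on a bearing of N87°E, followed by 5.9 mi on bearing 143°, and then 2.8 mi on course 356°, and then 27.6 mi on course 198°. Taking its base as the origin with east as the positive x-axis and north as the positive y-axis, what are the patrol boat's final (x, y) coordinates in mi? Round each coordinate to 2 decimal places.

Leg 1 (N87°E, 23.8 mi): east 23.8 sin 87° = 23.77, north 23.8 cos 87° = 1.25
Leg 2 (143°, 5.9 mi): east 5.9 sin 143° = 3.55, north 5.9 cos 143° = -4.71
Leg 3 (356°, 2.8 mi): east 2.8 sin 356° = -0.20, north 2.8 cos 356° = 2.79
Leg 4 (198°, 27.6 mi): east 27.6 sin 198° = -8.53, north 27.6 cos 198° = -26.25
Summing: 18.59 mi east, -26.92 mi north → (18.59, -26.92).

(18.59, -26.92)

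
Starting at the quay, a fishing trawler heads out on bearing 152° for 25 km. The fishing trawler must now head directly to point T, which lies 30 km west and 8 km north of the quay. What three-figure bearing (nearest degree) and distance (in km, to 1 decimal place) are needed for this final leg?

306°, 51.4 km

Leg 1 (152°, 25 km): east 25 sin 152° = 11.74, north 25 cos 152° = -22.07
Current position: (11.74, -22.07). Target: (-30, 8). Remaining: Δeast = -41.74, Δnorth = 30.07.
Bearing = atan2(-41.74, 30.07) mod 360° = 305.77°; distance = √((-41.74)² + (30.07)²) = 51.443 km.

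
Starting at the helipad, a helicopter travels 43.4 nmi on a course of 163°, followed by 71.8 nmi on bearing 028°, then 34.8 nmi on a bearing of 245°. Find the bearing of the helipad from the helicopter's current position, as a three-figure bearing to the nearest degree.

Leg 1 (163°, 43.4 nmi): east 43.4 sin 163° = 12.69, north 43.4 cos 163° = -41.50
Leg 2 (028°, 71.8 nmi): east 71.8 sin 28° = 33.71, north 71.8 cos 28° = 63.40
Leg 3 (245°, 34.8 nmi): east 34.8 sin 245° = -31.54, north 34.8 cos 245° = -14.71
Net displacement: 14.86 east, 7.18 north. Direction back to start is (-14.86, -7.18): bearing = atan2(-14.86, -7.18) mod 360° = 244.19° ≈ 244°.

244°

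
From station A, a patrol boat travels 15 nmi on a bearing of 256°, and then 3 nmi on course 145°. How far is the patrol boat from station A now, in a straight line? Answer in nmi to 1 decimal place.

Leg 1 (256°, 15 nmi): east 15 sin 256° = -14.55, north 15 cos 256° = -3.63
Leg 2 (145°, 3 nmi): east 3 sin 145° = 1.72, north 3 cos 145° = -2.46
Net: -12.83 east, -6.09 north. Distance = √((-12.83)² + (-6.09)²) = 14.204 nmi.

14.2 nmi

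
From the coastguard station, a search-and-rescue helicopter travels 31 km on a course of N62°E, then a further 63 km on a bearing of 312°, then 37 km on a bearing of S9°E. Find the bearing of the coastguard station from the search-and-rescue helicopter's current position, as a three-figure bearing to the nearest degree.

Leg 1 (N62°E, 31 km): east 31 sin 62° = 27.37, north 31 cos 62° = 14.55
Leg 2 (312°, 63 km): east 63 sin 312° = -46.82, north 63 cos 312° = 42.16
Leg 3 (S9°E, 37 km): east 37 sin 171° = 5.79, north 37 cos 171° = -36.54
Net displacement: -13.66 east, 20.16 north. Direction back to start is (13.66, -20.16): bearing = atan2(13.66, -20.16) mod 360° = 145.89° ≈ 146°.

146°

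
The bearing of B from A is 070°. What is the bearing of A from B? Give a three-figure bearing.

250°

Back-bearing = 070° + 180° = 250°.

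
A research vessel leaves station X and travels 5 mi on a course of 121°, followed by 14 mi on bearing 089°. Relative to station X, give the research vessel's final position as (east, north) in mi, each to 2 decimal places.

Leg 1 (121°, 5 mi): east 5 sin 121° = 4.29, north 5 cos 121° = -2.58
Leg 2 (089°, 14 mi): east 14 sin 89° = 14.00, north 14 cos 89° = 0.24
Summing: 18.28 mi east, -2.33 mi north → (18.28, -2.33).

(18.28, -2.33)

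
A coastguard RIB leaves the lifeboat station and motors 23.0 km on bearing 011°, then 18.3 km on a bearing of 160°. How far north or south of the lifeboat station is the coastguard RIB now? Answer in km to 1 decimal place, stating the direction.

5.4 km north

Leg 1 (011°, 23.0 km): east 23.0 sin 11° = 4.39, north 23.0 cos 11° = 22.58
Leg 2 (160°, 18.3 km): east 18.3 sin 160° = 6.26, north 18.3 cos 160° = -17.20
Net north component: 5.38 km.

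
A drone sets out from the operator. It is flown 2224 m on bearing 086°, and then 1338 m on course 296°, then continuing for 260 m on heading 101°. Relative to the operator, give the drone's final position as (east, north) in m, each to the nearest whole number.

Leg 1 (086°, 2224 m): east 2224 sin 86° = 2218.58, north 2224 cos 86° = 155.14
Leg 2 (296°, 1338 m): east 1338 sin 296° = -1202.59, north 1338 cos 296° = 586.54
Leg 3 (101°, 260 m): east 260 sin 101° = 255.22, north 260 cos 101° = -49.61
Summing: 1271.22 m east, 692.07 m north → (1271, 692).

(1271, 692)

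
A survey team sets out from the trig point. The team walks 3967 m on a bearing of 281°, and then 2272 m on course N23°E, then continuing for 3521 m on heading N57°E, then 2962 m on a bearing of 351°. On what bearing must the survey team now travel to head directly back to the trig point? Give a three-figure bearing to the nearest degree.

176°

Leg 1 (281°, 3967 m): east 3967 sin 281° = -3894.12, north 3967 cos 281° = 756.94
Leg 2 (N23°E, 2272 m): east 2272 sin 23° = 887.74, north 2272 cos 23° = 2091.39
Leg 3 (N57°E, 3521 m): east 3521 sin 57° = 2952.96, north 3521 cos 57° = 1917.67
Leg 4 (351°, 2962 m): east 2962 sin 351° = -463.36, north 2962 cos 351° = 2925.53
Net displacement: -516.77 east, 7691.53 north. Direction back to start is (516.77, -7691.53): bearing = atan2(516.77, -7691.53) mod 360° = 176.16° ≈ 176°.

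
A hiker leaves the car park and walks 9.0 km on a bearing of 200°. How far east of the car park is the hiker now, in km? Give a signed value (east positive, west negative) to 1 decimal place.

Leg 1 (200°, 9.0 km): east 9.0 sin 200° = -3.08, north 9.0 cos 200° = -8.46
Net east component: -3.08 km.

-3.1 km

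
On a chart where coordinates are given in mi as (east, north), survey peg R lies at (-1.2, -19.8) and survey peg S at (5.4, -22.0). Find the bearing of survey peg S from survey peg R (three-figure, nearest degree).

Δeast = 5.4 − -1.2 = 6.60; Δnorth = -22.0 − -19.8 = -2.20.
Bearing = atan2(Δeast, Δnorth) mod 360° = 108.43° ≈ 108°.

108°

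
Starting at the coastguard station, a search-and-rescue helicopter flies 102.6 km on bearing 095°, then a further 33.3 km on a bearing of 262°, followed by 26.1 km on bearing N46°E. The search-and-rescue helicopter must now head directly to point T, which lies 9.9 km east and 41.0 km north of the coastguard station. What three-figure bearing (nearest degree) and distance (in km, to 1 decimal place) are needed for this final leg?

295°, 86.2 km

Leg 1 (095°, 102.6 km): east 102.6 sin 95° = 102.21, north 102.6 cos 95° = -8.94
Leg 2 (262°, 33.3 km): east 33.3 sin 262° = -32.98, north 33.3 cos 262° = -4.63
Leg 3 (N46°E, 26.1 km): east 26.1 sin 46° = 18.77, north 26.1 cos 46° = 18.13
Current position: (88.01, 4.55). Target: (9.9, 41.0). Remaining: Δeast = -78.11, Δnorth = 36.45.
Bearing = atan2(-78.11, 36.45) mod 360° = 295.01°; distance = √((-78.11)² + (36.45)²) = 86.193 km.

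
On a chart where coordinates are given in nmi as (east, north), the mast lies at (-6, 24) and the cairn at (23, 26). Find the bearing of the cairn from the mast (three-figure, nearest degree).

Δeast = 23 − -6 = 29.00; Δnorth = 26 − 24 = 2.00.
Bearing = atan2(Δeast, Δnorth) mod 360° = 86.05° ≈ 086°.

086°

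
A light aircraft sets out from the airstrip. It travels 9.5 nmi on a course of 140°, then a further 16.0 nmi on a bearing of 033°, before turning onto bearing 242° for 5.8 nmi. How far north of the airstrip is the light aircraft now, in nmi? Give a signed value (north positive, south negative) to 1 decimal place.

3.4 nmi

Leg 1 (140°, 9.5 nmi): east 9.5 sin 140° = 6.11, north 9.5 cos 140° = -7.28
Leg 2 (033°, 16.0 nmi): east 16.0 sin 33° = 8.71, north 16.0 cos 33° = 13.42
Leg 3 (242°, 5.8 nmi): east 5.8 sin 242° = -5.12, north 5.8 cos 242° = -2.72
Net north component: 3.42 nmi.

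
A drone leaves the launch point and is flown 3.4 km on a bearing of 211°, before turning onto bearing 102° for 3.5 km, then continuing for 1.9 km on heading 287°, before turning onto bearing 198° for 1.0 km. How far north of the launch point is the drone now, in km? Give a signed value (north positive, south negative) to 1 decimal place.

-4.0 km

Leg 1 (211°, 3.4 km): east 3.4 sin 211° = -1.75, north 3.4 cos 211° = -2.91
Leg 2 (102°, 3.5 km): east 3.5 sin 102° = 3.42, north 3.5 cos 102° = -0.73
Leg 3 (287°, 1.9 km): east 1.9 sin 287° = -1.82, north 1.9 cos 287° = 0.56
Leg 4 (198°, 1.0 km): east 1.0 sin 198° = -0.31, north 1.0 cos 198° = -0.95
Net north component: -4.04 km.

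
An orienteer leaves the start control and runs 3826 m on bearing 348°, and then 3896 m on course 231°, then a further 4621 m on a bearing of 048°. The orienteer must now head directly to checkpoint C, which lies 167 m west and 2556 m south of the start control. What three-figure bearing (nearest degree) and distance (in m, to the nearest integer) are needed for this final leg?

Leg 1 (348°, 3826 m): east 3826 sin 348° = -795.47, north 3826 cos 348° = 3742.39
Leg 2 (231°, 3896 m): east 3896 sin 231° = -3027.76, north 3896 cos 231° = -2451.83
Leg 3 (048°, 4621 m): east 4621 sin 48° = 3434.07, north 4621 cos 48° = 3092.05
Current position: (-389.16, 4382.61). Target: (-167, -2556). Remaining: Δeast = 222.16, Δnorth = -6938.61.
Bearing = atan2(222.16, -6938.61) mod 360° = 178.17°; distance = √((222.16)² + (-6938.61)²) = 6942.169 m.

178°, 6942 m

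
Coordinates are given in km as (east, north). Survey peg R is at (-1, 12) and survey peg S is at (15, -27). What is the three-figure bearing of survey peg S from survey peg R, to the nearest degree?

158°

Δeast = 15 − -1 = 16.00; Δnorth = -27 − 12 = -39.00.
Bearing = atan2(Δeast, Δnorth) mod 360° = 157.69° ≈ 158°.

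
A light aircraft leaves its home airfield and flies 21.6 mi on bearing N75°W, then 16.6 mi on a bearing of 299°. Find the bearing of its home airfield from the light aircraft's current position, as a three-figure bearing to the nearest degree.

Leg 1 (N75°W, 21.6 mi): east 21.6 sin 285° = -20.86, north 21.6 cos 285° = 5.59
Leg 2 (299°, 16.6 mi): east 16.6 sin 299° = -14.52, north 16.6 cos 299° = 8.05
Net displacement: -35.38 east, 13.64 north. Direction back to start is (35.38, -13.64): bearing = atan2(35.38, -13.64) mod 360° = 111.08° ≈ 111°.

111°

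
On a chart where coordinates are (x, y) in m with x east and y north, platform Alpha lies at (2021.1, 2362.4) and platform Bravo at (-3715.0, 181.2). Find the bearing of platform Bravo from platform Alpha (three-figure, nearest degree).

Δeast = -3715.0 − 2021.1 = -5736.10; Δnorth = 181.2 − 2362.4 = -2181.20.
Bearing = atan2(Δeast, Δnorth) mod 360° = 249.18° ≈ 249°.

249°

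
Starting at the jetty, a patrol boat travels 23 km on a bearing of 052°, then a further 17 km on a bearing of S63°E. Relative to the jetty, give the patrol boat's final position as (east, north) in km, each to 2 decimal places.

(33.27, 6.44)

Leg 1 (052°, 23 km): east 23 sin 52° = 18.12, north 23 cos 52° = 14.16
Leg 2 (S63°E, 17 km): east 17 sin 117° = 15.15, north 17 cos 117° = -7.72
Summing: 33.27 km east, 6.44 km north → (33.27, 6.44).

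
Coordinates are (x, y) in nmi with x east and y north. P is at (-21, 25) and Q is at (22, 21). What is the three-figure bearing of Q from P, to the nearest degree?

Δeast = 22 − -21 = 43.00; Δnorth = 21 − 25 = -4.00.
Bearing = atan2(Δeast, Δnorth) mod 360° = 95.31° ≈ 095°.

095°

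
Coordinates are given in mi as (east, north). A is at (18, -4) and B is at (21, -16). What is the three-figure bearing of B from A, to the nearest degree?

166°

Δeast = 21 − 18 = 3.00; Δnorth = -16 − -4 = -12.00.
Bearing = atan2(Δeast, Δnorth) mod 360° = 165.96° ≈ 166°.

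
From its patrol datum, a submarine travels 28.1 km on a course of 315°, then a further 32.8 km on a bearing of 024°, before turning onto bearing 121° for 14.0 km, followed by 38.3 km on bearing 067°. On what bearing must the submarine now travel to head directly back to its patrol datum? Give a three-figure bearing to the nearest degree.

Leg 1 (315°, 28.1 km): east 28.1 sin 315° = -19.87, north 28.1 cos 315° = 19.87
Leg 2 (024°, 32.8 km): east 32.8 sin 24° = 13.34, north 32.8 cos 24° = 29.96
Leg 3 (121°, 14.0 km): east 14.0 sin 121° = 12.00, north 14.0 cos 121° = -7.21
Leg 4 (067°, 38.3 km): east 38.3 sin 67° = 35.26, north 38.3 cos 67° = 14.97
Net displacement: 40.73 east, 57.59 north. Direction back to start is (-40.73, -57.59): bearing = atan2(-40.73, -57.59) mod 360° = 215.27° ≈ 215°.

215°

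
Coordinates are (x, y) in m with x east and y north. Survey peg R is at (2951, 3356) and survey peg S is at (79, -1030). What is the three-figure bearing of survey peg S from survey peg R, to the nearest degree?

Δeast = 79 − 2951 = -2872.00; Δnorth = -1030 − 3356 = -4386.00.
Bearing = atan2(Δeast, Δnorth) mod 360° = 213.22° ≈ 213°.

213°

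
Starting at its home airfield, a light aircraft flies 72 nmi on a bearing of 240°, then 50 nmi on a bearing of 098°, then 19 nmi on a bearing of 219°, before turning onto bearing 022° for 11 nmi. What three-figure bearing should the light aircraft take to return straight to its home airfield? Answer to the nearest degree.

Leg 1 (240°, 72 nmi): east 72 sin 240° = -62.35, north 72 cos 240° = -36.00
Leg 2 (098°, 50 nmi): east 50 sin 98° = 49.51, north 50 cos 98° = -6.96
Leg 3 (219°, 19 nmi): east 19 sin 219° = -11.96, north 19 cos 219° = -14.77
Leg 4 (022°, 11 nmi): east 11 sin 22° = 4.12, north 11 cos 22° = 10.20
Net displacement: -20.68 east, -47.53 north. Direction back to start is (20.68, 47.53): bearing = atan2(20.68, 47.53) mod 360° = 23.51° ≈ 024°.

024°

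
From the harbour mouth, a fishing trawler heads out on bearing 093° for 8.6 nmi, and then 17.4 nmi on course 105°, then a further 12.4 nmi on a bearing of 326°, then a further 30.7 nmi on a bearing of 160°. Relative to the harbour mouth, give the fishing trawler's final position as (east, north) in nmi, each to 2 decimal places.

Leg 1 (093°, 8.6 nmi): east 8.6 sin 93° = 8.59, north 8.6 cos 93° = -0.45
Leg 2 (105°, 17.4 nmi): east 17.4 sin 105° = 16.81, north 17.4 cos 105° = -4.50
Leg 3 (326°, 12.4 nmi): east 12.4 sin 326° = -6.93, north 12.4 cos 326° = 10.28
Leg 4 (160°, 30.7 nmi): east 30.7 sin 160° = 10.50, north 30.7 cos 160° = -28.85
Summing: 28.96 nmi east, -23.52 nmi north → (28.96, -23.52).

(28.96, -23.52)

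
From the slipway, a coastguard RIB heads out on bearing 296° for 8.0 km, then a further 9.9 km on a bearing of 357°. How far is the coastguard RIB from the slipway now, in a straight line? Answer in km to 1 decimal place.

Leg 1 (296°, 8.0 km): east 8.0 sin 296° = -7.19, north 8.0 cos 296° = 3.51
Leg 2 (357°, 9.9 km): east 9.9 sin 357° = -0.52, north 9.9 cos 357° = 9.89
Net: -7.71 east, 13.39 north. Distance = √((-7.71)² + (13.39)²) = 15.453 km.

15.5 km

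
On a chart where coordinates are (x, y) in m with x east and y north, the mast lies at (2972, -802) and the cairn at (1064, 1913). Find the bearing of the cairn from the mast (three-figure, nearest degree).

325°

Δeast = 1064 − 2972 = -1908.00; Δnorth = 1913 − -802 = 2715.00.
Bearing = atan2(Δeast, Δnorth) mod 360° = 324.90° ≈ 325°.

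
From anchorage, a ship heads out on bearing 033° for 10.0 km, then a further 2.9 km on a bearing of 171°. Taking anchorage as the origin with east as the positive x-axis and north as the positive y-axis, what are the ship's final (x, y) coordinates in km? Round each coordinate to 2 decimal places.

Leg 1 (033°, 10.0 km): east 10.0 sin 33° = 5.45, north 10.0 cos 33° = 8.39
Leg 2 (171°, 2.9 km): east 2.9 sin 171° = 0.45, north 2.9 cos 171° = -2.86
Summing: 5.90 km east, 5.52 km north → (5.90, 5.52).

(5.90, 5.52)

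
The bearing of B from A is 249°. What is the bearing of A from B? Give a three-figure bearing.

Back-bearing = 249° − 180° = 069°.

069°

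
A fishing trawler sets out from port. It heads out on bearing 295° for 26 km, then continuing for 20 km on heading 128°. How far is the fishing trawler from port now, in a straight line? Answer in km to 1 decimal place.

7.9 km

Leg 1 (295°, 26 km): east 26 sin 295° = -23.56, north 26 cos 295° = 10.99
Leg 2 (128°, 20 km): east 20 sin 128° = 15.76, north 20 cos 128° = -12.31
Net: -7.80 east, -1.33 north. Distance = √((-7.80)² + (-1.33)²) = 7.915 km.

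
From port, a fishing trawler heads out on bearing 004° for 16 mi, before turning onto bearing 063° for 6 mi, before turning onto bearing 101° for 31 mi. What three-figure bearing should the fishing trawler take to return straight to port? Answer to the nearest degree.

251°

Leg 1 (004°, 16 mi): east 16 sin 4° = 1.12, north 16 cos 4° = 15.96
Leg 2 (063°, 6 mi): east 6 sin 63° = 5.35, north 6 cos 63° = 2.72
Leg 3 (101°, 31 mi): east 31 sin 101° = 30.43, north 31 cos 101° = -5.92
Net displacement: 36.89 east, 12.77 north. Direction back to start is (-36.89, -12.77): bearing = atan2(-36.89, -12.77) mod 360° = 250.91° ≈ 251°.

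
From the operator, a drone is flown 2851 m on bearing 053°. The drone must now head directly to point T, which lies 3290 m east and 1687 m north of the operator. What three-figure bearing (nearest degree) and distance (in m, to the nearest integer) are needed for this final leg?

Leg 1 (053°, 2851 m): east 2851 sin 53° = 2276.91, north 2851 cos 53° = 1715.77
Current position: (2276.91, 1715.77). Target: (3290, 1687). Remaining: Δeast = 1013.09, Δnorth = -28.77.
Bearing = atan2(1013.09, -28.77) mod 360° = 91.63°; distance = √((1013.09)² + (-28.77)²) = 1013.499 m.

092°, 1013 m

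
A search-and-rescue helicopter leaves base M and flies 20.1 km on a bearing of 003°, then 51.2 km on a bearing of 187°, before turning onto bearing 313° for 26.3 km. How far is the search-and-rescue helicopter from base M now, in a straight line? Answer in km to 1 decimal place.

Leg 1 (003°, 20.1 km): east 20.1 sin 3° = 1.05, north 20.1 cos 3° = 20.07
Leg 2 (187°, 51.2 km): east 51.2 sin 187° = -6.24, north 51.2 cos 187° = -50.82
Leg 3 (313°, 26.3 km): east 26.3 sin 313° = -19.23, north 26.3 cos 313° = 17.94
Net: -24.42 east, -12.81 north. Distance = √((-24.42)² + (-12.81)²) = 27.578 km.

27.6 km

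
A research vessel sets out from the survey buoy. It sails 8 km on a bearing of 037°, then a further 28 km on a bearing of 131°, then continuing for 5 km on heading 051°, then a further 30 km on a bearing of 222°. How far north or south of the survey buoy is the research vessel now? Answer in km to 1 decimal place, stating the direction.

Leg 1 (037°, 8 km): east 8 sin 37° = 4.81, north 8 cos 37° = 6.39
Leg 2 (131°, 28 km): east 28 sin 131° = 21.13, north 28 cos 131° = -18.37
Leg 3 (051°, 5 km): east 5 sin 51° = 3.89, north 5 cos 51° = 3.15
Leg 4 (222°, 30 km): east 30 sin 222° = -20.07, north 30 cos 222° = -22.29
Net north component: -31.13 km.

31.1 km south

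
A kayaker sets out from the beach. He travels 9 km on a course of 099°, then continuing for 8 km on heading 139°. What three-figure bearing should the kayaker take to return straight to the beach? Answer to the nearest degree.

Leg 1 (099°, 9 km): east 9 sin 99° = 8.89, north 9 cos 99° = -1.41
Leg 2 (139°, 8 km): east 8 sin 139° = 5.25, north 8 cos 139° = -6.04
Net displacement: 14.14 east, -7.45 north. Direction back to start is (-14.14, 7.45): bearing = atan2(-14.14, 7.45) mod 360° = 297.77° ≈ 298°.

298°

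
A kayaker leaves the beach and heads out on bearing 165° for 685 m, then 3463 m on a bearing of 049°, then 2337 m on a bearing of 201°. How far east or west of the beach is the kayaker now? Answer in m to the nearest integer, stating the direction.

1953 m east

Leg 1 (165°, 685 m): east 685 sin 165° = 177.29, north 685 cos 165° = -661.66
Leg 2 (049°, 3463 m): east 3463 sin 49° = 2613.56, north 3463 cos 49° = 2271.93
Leg 3 (201°, 2337 m): east 2337 sin 201° = -837.51, north 2337 cos 201° = -2181.78
Net east component: 1953.34 m.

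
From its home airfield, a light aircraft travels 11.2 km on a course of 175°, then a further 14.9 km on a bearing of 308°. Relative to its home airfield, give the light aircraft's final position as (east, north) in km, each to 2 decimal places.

Leg 1 (175°, 11.2 km): east 11.2 sin 175° = 0.98, north 11.2 cos 175° = -11.16
Leg 2 (308°, 14.9 km): east 14.9 sin 308° = -11.74, north 14.9 cos 308° = 9.17
Summing: -10.77 km east, -1.98 km north → (-10.77, -1.98).

(-10.77, -1.98)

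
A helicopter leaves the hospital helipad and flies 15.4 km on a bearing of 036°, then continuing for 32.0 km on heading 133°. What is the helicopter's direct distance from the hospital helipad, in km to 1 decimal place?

33.8 km

Leg 1 (036°, 15.4 km): east 15.4 sin 36° = 9.05, north 15.4 cos 36° = 12.46
Leg 2 (133°, 32.0 km): east 32.0 sin 133° = 23.40, north 32.0 cos 133° = -21.82
Net: 32.46 east, -9.37 north. Distance = √((32.46)² + (-9.37)²) = 33.779 km.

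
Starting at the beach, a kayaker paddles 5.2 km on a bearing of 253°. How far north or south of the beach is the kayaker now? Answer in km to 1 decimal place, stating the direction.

1.5 km south

Leg 1 (253°, 5.2 km): east 5.2 sin 253° = -4.97, north 5.2 cos 253° = -1.52
Net north component: -1.52 km.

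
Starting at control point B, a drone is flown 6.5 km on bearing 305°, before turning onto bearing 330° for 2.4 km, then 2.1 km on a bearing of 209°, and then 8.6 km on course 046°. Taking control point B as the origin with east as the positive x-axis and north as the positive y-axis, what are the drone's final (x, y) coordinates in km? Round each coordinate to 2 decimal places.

(-1.36, 9.94)

Leg 1 (305°, 6.5 km): east 6.5 sin 305° = -5.32, north 6.5 cos 305° = 3.73
Leg 2 (330°, 2.4 km): east 2.4 sin 330° = -1.20, north 2.4 cos 330° = 2.08
Leg 3 (209°, 2.1 km): east 2.1 sin 209° = -1.02, north 2.1 cos 209° = -1.84
Leg 4 (046°, 8.6 km): east 8.6 sin 46° = 6.19, north 8.6 cos 46° = 5.97
Summing: -1.36 km east, 9.94 km north → (-1.36, 9.94).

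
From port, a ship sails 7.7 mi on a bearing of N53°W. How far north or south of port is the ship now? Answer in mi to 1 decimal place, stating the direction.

4.6 mi north

Leg 1 (N53°W, 7.7 mi): east 7.7 sin 307° = -6.15, north 7.7 cos 307° = 4.63
Net north component: 4.63 mi.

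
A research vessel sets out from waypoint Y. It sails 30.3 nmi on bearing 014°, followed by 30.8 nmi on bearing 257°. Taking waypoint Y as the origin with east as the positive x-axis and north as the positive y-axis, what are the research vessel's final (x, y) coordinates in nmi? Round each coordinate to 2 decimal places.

Leg 1 (014°, 30.3 nmi): east 30.3 sin 14° = 7.33, north 30.3 cos 14° = 29.40
Leg 2 (257°, 30.8 nmi): east 30.8 sin 257° = -30.01, north 30.8 cos 257° = -6.93
Summing: -22.68 nmi east, 22.47 nmi north → (-22.68, 22.47).

(-22.68, 22.47)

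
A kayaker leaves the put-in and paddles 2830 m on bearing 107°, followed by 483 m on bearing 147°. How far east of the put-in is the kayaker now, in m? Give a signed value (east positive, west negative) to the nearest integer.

Leg 1 (107°, 2830 m): east 2830 sin 107° = 2706.34, north 2830 cos 107° = -827.41
Leg 2 (147°, 483 m): east 483 sin 147° = 263.06, north 483 cos 147° = -405.08
Net east component: 2969.40 m.

2969 m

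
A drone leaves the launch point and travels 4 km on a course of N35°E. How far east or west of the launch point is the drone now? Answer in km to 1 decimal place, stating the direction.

Leg 1 (N35°E, 4 km): east 4 sin 35° = 2.29, north 4 cos 35° = 3.28
Net east component: 2.29 km.

2.3 km east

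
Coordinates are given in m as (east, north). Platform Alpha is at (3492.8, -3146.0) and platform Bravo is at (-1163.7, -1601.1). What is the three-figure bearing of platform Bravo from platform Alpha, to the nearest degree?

288°

Δeast = -1163.7 − 3492.8 = -4656.50; Δnorth = -1601.1 − -3146.0 = 1544.90.
Bearing = atan2(Δeast, Δnorth) mod 360° = 288.35° ≈ 288°.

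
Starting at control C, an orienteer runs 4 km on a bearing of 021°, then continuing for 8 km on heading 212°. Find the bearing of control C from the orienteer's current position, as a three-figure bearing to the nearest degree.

Leg 1 (021°, 4 km): east 4 sin 21° = 1.43, north 4 cos 21° = 3.73
Leg 2 (212°, 8 km): east 8 sin 212° = -4.24, north 8 cos 212° = -6.78
Net displacement: -2.81 east, -3.05 north. Direction back to start is (2.81, 3.05): bearing = atan2(2.81, 3.05) mod 360° = 42.61° ≈ 043°.

043°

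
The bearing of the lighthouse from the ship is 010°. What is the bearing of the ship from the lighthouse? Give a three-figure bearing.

190°

Back-bearing = 010° + 180° = 190°.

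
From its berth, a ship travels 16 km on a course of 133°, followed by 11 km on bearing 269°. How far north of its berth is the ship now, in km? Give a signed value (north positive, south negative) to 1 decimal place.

Leg 1 (133°, 16 km): east 16 sin 133° = 11.70, north 16 cos 133° = -10.91
Leg 2 (269°, 11 km): east 11 sin 269° = -11.00, north 11 cos 269° = -0.19
Net north component: -11.10 km.

-11.1 km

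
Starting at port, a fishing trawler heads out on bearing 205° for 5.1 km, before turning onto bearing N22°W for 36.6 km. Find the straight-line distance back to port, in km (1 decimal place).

Leg 1 (205°, 5.1 km): east 5.1 sin 205° = -2.16, north 5.1 cos 205° = -4.62
Leg 2 (N22°W, 36.6 km): east 36.6 sin 338° = -13.71, north 36.6 cos 338° = 33.93
Net: -15.87 east, 29.31 north. Distance = √((-15.87)² + (29.31)²) = 33.331 km.

33.3 km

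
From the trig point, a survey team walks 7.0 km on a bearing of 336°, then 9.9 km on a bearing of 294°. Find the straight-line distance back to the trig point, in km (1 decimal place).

Leg 1 (336°, 7.0 km): east 7.0 sin 336° = -2.85, north 7.0 cos 336° = 6.39
Leg 2 (294°, 9.9 km): east 9.9 sin 294° = -9.04, north 9.9 cos 294° = 4.03
Net: -11.89 east, 10.42 north. Distance = √((-11.89)² + (10.42)²) = 15.812 km.

15.8 km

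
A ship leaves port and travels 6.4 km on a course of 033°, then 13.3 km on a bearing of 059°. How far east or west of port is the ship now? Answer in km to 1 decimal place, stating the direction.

Leg 1 (033°, 6.4 km): east 6.4 sin 33° = 3.49, north 6.4 cos 33° = 5.37
Leg 2 (059°, 13.3 km): east 13.3 sin 59° = 11.40, north 13.3 cos 59° = 6.85
Net east component: 14.89 km.

14.9 km east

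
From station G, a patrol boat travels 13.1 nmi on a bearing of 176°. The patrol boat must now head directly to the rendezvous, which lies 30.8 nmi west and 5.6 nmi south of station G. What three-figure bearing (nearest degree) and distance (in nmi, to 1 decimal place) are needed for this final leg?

283°, 32.6 nmi

Leg 1 (176°, 13.1 nmi): east 13.1 sin 176° = 0.91, north 13.1 cos 176° = -13.07
Current position: (0.91, -13.07). Target: (-30.8, -5.6). Remaining: Δeast = -31.71, Δnorth = 7.47.
Bearing = atan2(-31.71, 7.47) mod 360° = 283.25°; distance = √((-31.71)² + (7.47)²) = 32.581 nmi.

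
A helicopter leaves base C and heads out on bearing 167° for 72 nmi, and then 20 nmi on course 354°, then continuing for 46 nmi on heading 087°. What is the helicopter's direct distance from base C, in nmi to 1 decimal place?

76.8 nmi

Leg 1 (167°, 72 nmi): east 72 sin 167° = 16.20, north 72 cos 167° = -70.15
Leg 2 (354°, 20 nmi): east 20 sin 354° = -2.09, north 20 cos 354° = 19.89
Leg 3 (087°, 46 nmi): east 46 sin 87° = 45.94, north 46 cos 87° = 2.41
Net: 60.04 east, -47.86 north. Distance = √((60.04)² + (-47.86)²) = 76.782 nmi.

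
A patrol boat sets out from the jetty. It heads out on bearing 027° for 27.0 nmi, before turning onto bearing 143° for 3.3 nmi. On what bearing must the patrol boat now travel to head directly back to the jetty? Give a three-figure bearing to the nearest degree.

Leg 1 (027°, 27.0 nmi): east 27.0 sin 27° = 12.26, north 27.0 cos 27° = 24.06
Leg 2 (143°, 3.3 nmi): east 3.3 sin 143° = 1.99, north 3.3 cos 143° = -2.64
Net displacement: 14.24 east, 21.42 north. Direction back to start is (-14.24, -21.42): bearing = atan2(-14.24, -21.42) mod 360° = 213.62° ≈ 214°.

214°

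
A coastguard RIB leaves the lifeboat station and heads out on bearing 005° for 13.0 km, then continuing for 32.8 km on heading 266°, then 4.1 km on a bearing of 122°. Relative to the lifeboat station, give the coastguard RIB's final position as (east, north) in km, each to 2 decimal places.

(-28.11, 8.49)

Leg 1 (005°, 13.0 km): east 13.0 sin 5° = 1.13, north 13.0 cos 5° = 12.95
Leg 2 (266°, 32.8 km): east 32.8 sin 266° = -32.72, north 32.8 cos 266° = -2.29
Leg 3 (122°, 4.1 km): east 4.1 sin 122° = 3.48, north 4.1 cos 122° = -2.17
Summing: -28.11 km east, 8.49 km north → (-28.11, 8.49).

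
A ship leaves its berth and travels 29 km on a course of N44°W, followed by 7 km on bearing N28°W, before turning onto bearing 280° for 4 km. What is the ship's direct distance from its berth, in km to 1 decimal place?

Leg 1 (N44°W, 29 km): east 29 sin 316° = -20.15, north 29 cos 316° = 20.86
Leg 2 (N28°W, 7 km): east 7 sin 332° = -3.29, north 7 cos 332° = 6.18
Leg 3 (280°, 4 km): east 4 sin 280° = -3.94, north 4 cos 280° = 0.69
Net: -27.37 east, 27.74 north. Distance = √((-27.37)² + (27.74)²) = 38.967 km.

39.0 km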